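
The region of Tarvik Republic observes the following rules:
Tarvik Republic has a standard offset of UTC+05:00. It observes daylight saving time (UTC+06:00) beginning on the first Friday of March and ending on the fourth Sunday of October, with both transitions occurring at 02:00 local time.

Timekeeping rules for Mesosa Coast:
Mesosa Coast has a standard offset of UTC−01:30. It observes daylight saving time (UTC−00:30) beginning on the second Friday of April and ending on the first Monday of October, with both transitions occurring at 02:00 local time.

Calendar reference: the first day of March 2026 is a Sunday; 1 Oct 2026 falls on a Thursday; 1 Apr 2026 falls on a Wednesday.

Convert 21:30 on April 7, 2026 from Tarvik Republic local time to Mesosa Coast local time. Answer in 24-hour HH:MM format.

1 March 2026 is a Sunday, so the first Friday is March 6.
1 October 2026 is a Thursday, so the first Sunday is October 4 and the fourth is October 25.
April 7, 2026 lies within the daylight-saving period (6 March – 25 October), so Tarvik Republic is on daylight time, UTC+06:00.
21:30 Tarvik Republic − 6h = 15:30 UTC.
1 April 2026 is a Wednesday, so the first Friday is April 3 and the second is April 10.
1 October 2026 is a Thursday, so the first Monday is October 5.
At the standard offset (UTC−01:30), 15:30 UTC − 1h30m = 14:00 Mesosa Coast standard time.
Daylight saving runs 10 April – 5 October; the standard-time date in Mesosa Coast, April 7, 2026, is outside that window, so Mesosa Coast is on standard time at UTC−01:30.
15:30 UTC − 1h30m = 14:00 Mesosa Coast.

14:00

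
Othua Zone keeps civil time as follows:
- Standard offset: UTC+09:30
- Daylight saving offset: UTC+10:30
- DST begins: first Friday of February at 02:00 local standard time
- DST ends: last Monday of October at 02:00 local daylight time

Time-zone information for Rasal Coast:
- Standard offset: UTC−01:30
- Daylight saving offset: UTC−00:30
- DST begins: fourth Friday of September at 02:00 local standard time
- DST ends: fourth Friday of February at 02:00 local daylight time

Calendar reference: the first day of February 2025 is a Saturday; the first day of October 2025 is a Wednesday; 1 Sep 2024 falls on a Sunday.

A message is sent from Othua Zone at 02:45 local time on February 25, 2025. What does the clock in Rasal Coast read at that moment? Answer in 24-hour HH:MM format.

1 February 2025 is a Saturday, so the first Friday is February 7.
1 October 2025 is a Wednesday, so Mondays fall on 6, 13, 20, 27; the last is October 27.
Daylight saving runs 7 February – 27 October; February 25, 2025 is inside that window, so Othua Zone is at UTC+10:30.
02:45 Othua Zone − 10h30m = 16:15 UTC (rolling into the previous day, 24 February 2025).
1 September 2024 is a Sunday, so the first Friday is September 6 and the fourth is September 27.
1 February 2025 is a Saturday, so the first Friday is February 7 and the fourth is February 28.
At the standard offset (UTC−01:30), 16:15 UTC − 1h30m = 14:45 Rasal Coast standard time.
The standard-time date in Rasal Coast, February 24, 2025, falls between 27 September 2024 and 28 February 2025, so daylight saving is in effect and Rasal Coast is at UTC−00:30.
16:15 UTC − 0h30m = 15:45 Rasal Coast.

15:45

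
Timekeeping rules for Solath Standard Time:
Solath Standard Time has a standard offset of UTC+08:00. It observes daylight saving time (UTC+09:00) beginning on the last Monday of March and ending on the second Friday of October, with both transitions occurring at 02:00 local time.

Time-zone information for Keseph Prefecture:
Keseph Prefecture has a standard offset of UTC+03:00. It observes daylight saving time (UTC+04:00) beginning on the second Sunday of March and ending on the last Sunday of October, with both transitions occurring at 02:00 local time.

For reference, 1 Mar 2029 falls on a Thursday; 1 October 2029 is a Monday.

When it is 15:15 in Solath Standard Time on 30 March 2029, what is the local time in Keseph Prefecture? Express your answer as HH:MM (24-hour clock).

10:15

1 March 2029 is a Thursday, so Mondays fall on 5, 12, 19, 26; the last is March 26.
1 October 2029 is a Monday, so the first Friday is October 5 and the second is October 12.
30 March 2029 falls between 26 March and 12 October, so daylight saving is in effect and Solath Standard Time is at UTC+09:00.
15:15 Solath Standard Time − 9h = 06:15 UTC.
1 March 2029 is a Thursday, so the first Sunday is March 4 and the second is March 11.
1 October 2029 is a Monday, so Sundays fall on 7, 14, 21, 28; the last is October 28.
At the standard offset (UTC+03:00), 06:15 UTC + 3h = 09:15 Keseph Prefecture standard time.
The standard-time date in Keseph Prefecture, 30 March 2029, falls between 11 March and 28 October, so daylight saving is in effect and Keseph Prefecture is at UTC+04:00.
06:15 UTC + 4h = 10:15 Keseph Prefecture.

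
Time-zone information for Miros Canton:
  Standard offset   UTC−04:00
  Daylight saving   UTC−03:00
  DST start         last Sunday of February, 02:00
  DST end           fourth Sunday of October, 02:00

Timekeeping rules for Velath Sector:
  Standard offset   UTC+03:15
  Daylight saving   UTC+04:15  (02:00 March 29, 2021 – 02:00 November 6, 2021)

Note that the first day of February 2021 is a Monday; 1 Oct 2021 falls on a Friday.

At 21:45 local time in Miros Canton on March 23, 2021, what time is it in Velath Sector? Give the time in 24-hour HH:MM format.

04:00

1 February 2021 is a Monday, so Sundays fall on 7, 14, 21, 28; the last is February 28.
1 October 2021 is a Friday, so the first Sunday is October 3 and the fourth is October 24.
March 23, 2021 lies within the daylight-saving period (28 February – 24 October), so Miros Canton is on daylight time, UTC−03:00.
21:45 Miros Canton + 3h = 00:45 UTC (rolling into the next day, 24 March 2021).
At the standard offset (UTC+03:15), 00:45 UTC + 3h15m = 04:00 Velath Sector standard time.
Daylight saving runs 29 March – 6 November; the standard-time date in Velath Sector, March 24, 2021, is outside that window, so Velath Sector is on standard time at UTC+03:15.
00:45 UTC + 3h15m = 04:00 Velath Sector.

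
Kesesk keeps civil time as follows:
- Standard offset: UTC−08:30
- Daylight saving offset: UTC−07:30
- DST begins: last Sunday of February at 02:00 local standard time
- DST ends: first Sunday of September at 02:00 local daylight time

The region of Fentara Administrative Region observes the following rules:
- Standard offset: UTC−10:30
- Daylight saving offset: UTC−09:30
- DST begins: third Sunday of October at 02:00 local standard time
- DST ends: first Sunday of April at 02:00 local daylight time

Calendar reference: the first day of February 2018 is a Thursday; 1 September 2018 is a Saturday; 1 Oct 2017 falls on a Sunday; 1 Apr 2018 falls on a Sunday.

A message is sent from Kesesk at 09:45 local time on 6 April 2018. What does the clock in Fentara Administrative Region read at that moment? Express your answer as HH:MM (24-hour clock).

1 February 2018 is a Thursday, so Sundays fall on 4, 11, 18, 25; the last is February 25.
1 September 2018 is a Saturday, so the first Sunday is September 2.
6 April 2018 lies within the daylight-saving period (25 February – 2 September), so Kesesk is on daylight time, UTC−07:30.
09:45 Kesesk + 7h30m = 17:15 UTC.
1 October 2017 is a Sunday, so the first Sunday is October 1 and the third is October 15.
1 April 2018 is a Sunday, so the first Sunday is April 1.
At the standard offset (UTC−10:30), 17:15 UTC − 10h30m = 06:45 Fentara Administrative Region standard time.
The standard-time date in Fentara Administrative Region, 6 April 2018, does not fall between 15 October 2017 and 1 April 2018, so daylight saving is not in effect and Fentara Administrative Region is at UTC−10:30.
17:15 UTC − 10h30m = 06:45 Fentara Administrative Region.

06:45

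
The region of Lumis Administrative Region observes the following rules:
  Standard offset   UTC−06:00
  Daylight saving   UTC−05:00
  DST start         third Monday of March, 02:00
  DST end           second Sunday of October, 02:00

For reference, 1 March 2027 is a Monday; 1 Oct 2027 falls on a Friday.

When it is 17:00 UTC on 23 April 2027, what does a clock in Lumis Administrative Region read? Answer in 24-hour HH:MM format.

12:00

1 March 2027 is a Monday, so the first Monday is March 1 and the third is March 15.
1 October 2027 is a Friday, so the first Sunday is October 3 and the second is October 10.
At the standard offset (UTC−06:00), 17:00 UTC − 6h = 11:00 Lumis Administrative Region standard time.
Daylight saving runs 15 March – 10 October; the standard-time date in Lumis Administrative Region, 23 April 2027, is inside that window, so Lumis Administrative Region is at UTC−05:00.
17:00 UTC − 5h = 12:00 local.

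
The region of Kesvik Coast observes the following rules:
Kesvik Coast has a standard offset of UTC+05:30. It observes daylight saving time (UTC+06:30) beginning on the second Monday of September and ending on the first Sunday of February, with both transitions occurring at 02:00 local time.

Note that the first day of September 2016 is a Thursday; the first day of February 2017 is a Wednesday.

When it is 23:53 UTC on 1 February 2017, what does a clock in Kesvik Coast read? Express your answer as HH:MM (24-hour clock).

1 September 2016 is a Thursday, so the first Monday is September 5 and the second is September 12.
1 February 2017 is a Wednesday, so the first Sunday is February 5.
At the standard offset (UTC+05:30), 23:53 UTC + 5h30m = 05:23 Kesvik Coast standard time (rolling into the next day, 2 February 2017).
The standard-time date in Kesvik Coast, 2 February 2017, falls between 12 September 2016 and 5 February 2017, so daylight saving is in effect and Kesvik Coast is at UTC+06:30.
23:53 UTC + 6h30m = 06:23 local (rolling into the next day, 2 February 2017).

06:23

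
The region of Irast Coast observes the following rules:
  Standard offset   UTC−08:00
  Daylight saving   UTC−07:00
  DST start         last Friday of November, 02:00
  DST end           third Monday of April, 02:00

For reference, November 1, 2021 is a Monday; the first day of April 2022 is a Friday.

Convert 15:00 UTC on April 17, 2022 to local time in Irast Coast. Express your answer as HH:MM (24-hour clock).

1 November 2021 is a Monday, so Fridays fall on 5, 12, 19, 26; the last is November 26.
1 April 2022 is a Friday, so the first Monday is April 4 and the third is April 18.
At the standard offset (UTC−08:00), 15:00 UTC − 8h = 07:00 Irast Coast standard time.
Daylight saving runs 26 November 2021 – 18 April 2022; the standard-time date in Irast Coast, April 17, 2022, is inside that window, so Irast Coast is at UTC−07:00.
15:00 UTC − 7h = 08:00 local.

08:00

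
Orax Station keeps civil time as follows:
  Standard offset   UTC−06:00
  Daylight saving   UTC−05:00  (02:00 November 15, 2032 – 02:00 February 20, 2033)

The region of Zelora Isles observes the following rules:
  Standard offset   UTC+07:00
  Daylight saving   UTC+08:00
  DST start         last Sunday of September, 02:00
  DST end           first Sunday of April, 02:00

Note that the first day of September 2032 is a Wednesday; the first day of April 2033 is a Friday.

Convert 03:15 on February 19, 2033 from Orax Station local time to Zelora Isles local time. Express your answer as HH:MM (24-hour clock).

16:15

Daylight saving runs 15 November 2032 – 20 February 2033; February 19, 2033 is inside that window, so Orax Station is at UTC−05:00.
03:15 Orax Station + 5h = 08:15 UTC.
1 September 2032 is a Wednesday, so Sundays fall on 5, 12, 19, 26; the last is September 26.
1 April 2033 is a Friday, so the first Sunday is April 3.
At the standard offset (UTC+07:00), 08:15 UTC + 7h = 15:15 Zelora Isles standard time.
Daylight saving runs 26 September 2032 – 3 April 2033; the standard-time date in Zelora Isles, February 19, 2033, is inside that window, so Zelora Isles is at UTC+08:00.
08:15 UTC + 8h = 16:15 Zelora Isles.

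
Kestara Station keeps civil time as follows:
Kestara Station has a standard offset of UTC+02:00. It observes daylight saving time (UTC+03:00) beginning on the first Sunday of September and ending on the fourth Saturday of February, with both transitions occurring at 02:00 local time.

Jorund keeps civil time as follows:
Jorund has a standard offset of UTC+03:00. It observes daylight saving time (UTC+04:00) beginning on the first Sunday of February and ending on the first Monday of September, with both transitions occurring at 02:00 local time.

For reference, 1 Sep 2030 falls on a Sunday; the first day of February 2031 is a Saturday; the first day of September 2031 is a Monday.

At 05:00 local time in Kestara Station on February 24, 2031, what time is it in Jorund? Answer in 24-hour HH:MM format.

1 September 2030 is a Sunday, so the first Sunday is September 1.
1 February 2031 is a Saturday, so the first Saturday is February 1 and the fourth is February 22.
Daylight saving runs 1 September 2030 – 22 February 2031; February 24, 2031 is outside that window, so Kestara Station is on standard time at UTC+02:00.
05:00 Kestara Station − 2h = 03:00 UTC.
1 February 2031 is a Saturday, so the first Sunday is February 2.
1 September 2031 is a Monday, so the first Monday is September 1.
At the standard offset (UTC+03:00), 03:00 UTC + 3h = 06:00 Jorund standard time.
The standard-time date in Jorund, February 24, 2031, falls between 2 February and 1 September, so daylight saving is in effect and Jorund is at UTC+04:00.
03:00 UTC + 4h = 07:00 Jorund.

07:00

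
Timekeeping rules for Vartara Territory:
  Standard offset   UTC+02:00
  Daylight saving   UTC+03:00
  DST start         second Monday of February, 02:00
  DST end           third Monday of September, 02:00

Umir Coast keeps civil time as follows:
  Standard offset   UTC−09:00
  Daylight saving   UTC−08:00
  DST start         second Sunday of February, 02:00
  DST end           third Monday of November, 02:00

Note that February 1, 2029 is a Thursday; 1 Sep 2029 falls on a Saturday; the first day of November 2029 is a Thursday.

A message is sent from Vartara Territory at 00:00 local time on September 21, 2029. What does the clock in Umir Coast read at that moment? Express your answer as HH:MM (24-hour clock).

14:00

1 February 2029 is a Thursday, so the first Monday is February 5 and the second is February 12.
1 September 2029 is a Saturday, so the first Monday is September 3 and the third is September 17.
September 21, 2029 is outside the daylight-saving period (12 February – 17 September), so Vartara Territory is on standard time, UTC+02:00.
00:00 Vartara Territory − 2h = 22:00 UTC (rolling into the previous day, 20 September 2029).
1 February 2029 is a Thursday, so the first Sunday is February 4 and the second is February 11.
1 November 2029 is a Thursday, so the first Monday is November 5 and the third is November 19.
At the standard offset (UTC−09:00), 22:00 UTC − 9h = 13:00 Umir Coast standard time.
The standard-time date in Umir Coast, September 20, 2029, falls between 11 February and 19 November, so daylight saving is in effect and Umir Coast is at UTC−08:00.
22:00 UTC − 8h = 14:00 Umir Coast.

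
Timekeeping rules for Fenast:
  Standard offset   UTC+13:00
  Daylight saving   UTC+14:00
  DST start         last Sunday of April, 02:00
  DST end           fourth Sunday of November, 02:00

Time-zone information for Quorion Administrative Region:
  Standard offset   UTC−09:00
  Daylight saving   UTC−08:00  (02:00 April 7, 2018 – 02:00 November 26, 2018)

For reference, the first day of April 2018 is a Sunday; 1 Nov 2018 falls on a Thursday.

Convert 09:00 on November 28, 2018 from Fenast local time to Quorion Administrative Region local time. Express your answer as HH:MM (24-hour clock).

11:00

1 April 2018 is a Sunday, so Sundays fall on 1, 8, 15, 22, 29; the last is April 29.
1 November 2018 is a Thursday, so the first Sunday is November 4 and the fourth is November 25.
November 28, 2018 is outside the daylight-saving period (29 April – 25 November), so Fenast is on standard time, UTC+13:00.
09:00 Fenast − 13h = 20:00 UTC (rolling into the previous day, 27 November 2018).
At the standard offset (UTC−09:00), 20:00 UTC − 9h = 11:00 Quorion Administrative Region standard time.
The standard-time date in Quorion Administrative Region, November 27, 2018, is outside the daylight-saving period (7 April – 26 November), so Quorion Administrative Region is on standard time, UTC−09:00.
20:00 UTC − 9h = 11:00 Quorion Administrative Region.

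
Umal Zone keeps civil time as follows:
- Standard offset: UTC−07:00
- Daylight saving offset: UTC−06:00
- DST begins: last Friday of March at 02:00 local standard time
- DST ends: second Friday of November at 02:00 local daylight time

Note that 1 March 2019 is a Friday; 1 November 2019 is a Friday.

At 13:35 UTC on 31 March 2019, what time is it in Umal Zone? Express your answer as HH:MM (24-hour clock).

1 March 2019 is a Friday, so Fridays fall on 1, 8, 15, 22, 29; the last is March 29.
1 November 2019 is a Friday, so the first Friday is November 1 and the second is November 8.
At the standard offset (UTC−07:00), 13:35 UTC − 7h = 06:35 Umal Zone standard time.
The standard-time date in Umal Zone, 31 March 2019, falls between 29 March and 8 November, so daylight saving is in effect and Umal Zone is at UTC−06:00.
13:35 UTC − 6h = 07:35 local.

07:35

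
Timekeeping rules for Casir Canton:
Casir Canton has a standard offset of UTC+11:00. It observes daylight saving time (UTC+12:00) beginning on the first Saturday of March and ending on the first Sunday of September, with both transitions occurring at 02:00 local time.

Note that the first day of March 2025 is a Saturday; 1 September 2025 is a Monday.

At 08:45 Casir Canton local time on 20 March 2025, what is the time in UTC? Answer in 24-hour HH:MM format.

1 March 2025 is a Saturday, so the first Saturday is March 1.
1 September 2025 is a Monday, so the first Sunday is September 7.
20 March 2025 lies within the daylight-saving period (1 March – 7 September), so Casir Canton is on daylight time, UTC+12:00.
08:45 local − 12h = 20:45 UTC (rolling into the previous day, 19 March 2025).

20:45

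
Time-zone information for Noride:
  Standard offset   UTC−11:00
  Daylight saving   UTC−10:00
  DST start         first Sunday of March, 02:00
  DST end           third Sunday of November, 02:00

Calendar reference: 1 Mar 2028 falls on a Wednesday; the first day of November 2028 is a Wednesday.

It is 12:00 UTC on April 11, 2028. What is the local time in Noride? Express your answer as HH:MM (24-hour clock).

02:00

1 March 2028 is a Wednesday, so the first Sunday is March 5.
1 November 2028 is a Wednesday, so the first Sunday is November 5 and the third is November 19.
At the standard offset (UTC−11:00), 12:00 UTC − 11h = 01:00 Noride standard time.
The standard-time date in Noride, April 11, 2028, falls between 5 March and 19 November, so daylight saving is in effect and Noride is at UTC−10:00.
12:00 UTC − 10h = 02:00 local.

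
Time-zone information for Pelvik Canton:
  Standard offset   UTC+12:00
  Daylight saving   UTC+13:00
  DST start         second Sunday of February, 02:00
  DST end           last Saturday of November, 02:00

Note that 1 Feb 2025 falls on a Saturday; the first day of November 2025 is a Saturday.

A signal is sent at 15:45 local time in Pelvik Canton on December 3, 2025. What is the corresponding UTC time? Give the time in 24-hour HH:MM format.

03:45

1 February 2025 is a Saturday, so the first Sunday is February 2 and the second is February 9.
1 November 2025 is a Saturday, so Saturdays fall on 1, 8, 15, 22, 29; the last is November 29.
Daylight saving runs 9 February – 29 November; December 3, 2025 is outside that window, so Pelvik Canton is on standard time at UTC+12:00.
15:45 local − 12h = 03:45 UTC.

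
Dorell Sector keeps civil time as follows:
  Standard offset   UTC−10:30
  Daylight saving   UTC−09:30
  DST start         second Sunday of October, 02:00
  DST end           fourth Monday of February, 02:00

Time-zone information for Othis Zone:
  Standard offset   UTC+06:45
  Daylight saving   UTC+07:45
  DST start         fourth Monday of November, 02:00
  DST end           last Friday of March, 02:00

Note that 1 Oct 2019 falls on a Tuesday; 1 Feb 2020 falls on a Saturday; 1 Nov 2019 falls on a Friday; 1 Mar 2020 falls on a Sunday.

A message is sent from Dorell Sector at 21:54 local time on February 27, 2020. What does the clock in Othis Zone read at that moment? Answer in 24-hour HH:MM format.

1 October 2019 is a Tuesday, so the first Sunday is October 6 and the second is October 13.
1 February 2020 is a Saturday, so the first Monday is February 3 and the fourth is February 24.
February 27, 2020 is outside the daylight-saving period (13 October 2019 – 24 February 2020), so Dorell Sector is on standard time, UTC−10:30.
21:54 Dorell Sector + 10h30m = 08:24 UTC (rolling into the next day, 28 February 2020).
1 November 2019 is a Friday, so the first Monday is November 4 and the fourth is November 25.
1 March 2020 is a Sunday, so Fridays fall on 6, 13, 20, 27; the last is March 27.
At the standard offset (UTC+06:45), 08:24 UTC + 6h45m = 15:09 Othis Zone standard time.
The standard-time date in Othis Zone, February 28, 2020, falls between 25 November 2019 and 27 March 2020, so daylight saving is in effect and Othis Zone is at UTC+07:45.
08:24 UTC + 7h45m = 16:09 Othis Zone.

16:09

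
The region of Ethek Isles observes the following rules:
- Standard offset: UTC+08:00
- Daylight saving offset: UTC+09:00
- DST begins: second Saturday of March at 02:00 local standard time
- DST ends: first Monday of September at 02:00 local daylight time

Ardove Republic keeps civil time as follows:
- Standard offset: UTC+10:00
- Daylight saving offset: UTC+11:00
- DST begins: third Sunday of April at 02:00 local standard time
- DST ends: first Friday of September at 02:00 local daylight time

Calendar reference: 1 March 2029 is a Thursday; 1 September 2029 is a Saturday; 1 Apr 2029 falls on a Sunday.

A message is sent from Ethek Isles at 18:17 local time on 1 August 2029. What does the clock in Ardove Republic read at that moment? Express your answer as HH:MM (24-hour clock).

1 March 2029 is a Thursday, so the first Saturday is March 3 and the second is March 10.
1 September 2029 is a Saturday, so the first Monday is September 3.
Daylight saving runs 10 March – 3 September; 1 August 2029 is inside that window, so Ethek Isles is at UTC+09:00.
18:17 Ethek Isles − 9h = 09:17 UTC.
1 April 2029 is a Sunday, so the first Sunday is April 1 and the third is April 15.
1 September 2029 is a Saturday, so the first Friday is September 7.
At the standard offset (UTC+10:00), 09:17 UTC + 10h = 19:17 Ardove Republic standard time.
The standard-time date in Ardove Republic, 1 August 2029, lies within the daylight-saving period (15 April – 7 September), so Ardove Republic is on daylight time, UTC+11:00.
09:17 UTC + 11h = 20:17 Ardove Republic.

20:17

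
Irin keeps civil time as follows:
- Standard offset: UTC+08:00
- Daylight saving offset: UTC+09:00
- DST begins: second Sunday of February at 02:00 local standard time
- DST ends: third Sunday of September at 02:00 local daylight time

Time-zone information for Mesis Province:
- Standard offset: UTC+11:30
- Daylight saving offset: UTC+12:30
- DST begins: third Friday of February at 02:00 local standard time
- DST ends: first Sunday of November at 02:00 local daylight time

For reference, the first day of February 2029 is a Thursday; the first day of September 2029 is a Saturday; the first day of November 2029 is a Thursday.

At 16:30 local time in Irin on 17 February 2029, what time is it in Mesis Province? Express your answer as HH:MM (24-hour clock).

1 February 2029 is a Thursday, so the first Sunday is February 4 and the second is February 11.
1 September 2029 is a Saturday, so the first Sunday is September 2 and the third is September 16.
17 February 2029 lies within the daylight-saving period (11 February – 16 September), so Irin is on daylight time, UTC+09:00.
16:30 Irin − 9h = 07:30 UTC.
1 February 2029 is a Thursday, so the first Friday is February 2 and the third is February 16.
1 November 2029 is a Thursday, so the first Sunday is November 4.
At the standard offset (UTC+11:30), 07:30 UTC + 11h30m = 19:00 Mesis Province standard time.
Daylight saving runs 16 February – 4 November; the standard-time date in Mesis Province, 17 February 2029, is inside that window, so Mesis Province is at UTC+12:30.
07:30 UTC + 12h30m = 20:00 Mesis Province.

20:00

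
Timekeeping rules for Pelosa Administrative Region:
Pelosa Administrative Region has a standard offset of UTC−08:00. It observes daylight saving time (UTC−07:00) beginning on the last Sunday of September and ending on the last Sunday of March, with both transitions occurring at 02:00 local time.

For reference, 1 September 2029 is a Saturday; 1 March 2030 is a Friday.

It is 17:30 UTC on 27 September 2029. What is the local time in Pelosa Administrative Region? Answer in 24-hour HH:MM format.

1 September 2029 is a Saturday, so Sundays fall on 2, 9, 16, 23, 30; the last is September 30.
1 March 2030 is a Friday, so Sundays fall on 3, 10, 17, 24, 31; the last is March 31.
At the standard offset (UTC−08:00), 17:30 UTC − 8h = 09:30 Pelosa Administrative Region standard time.
Daylight saving runs 30 September 2029 – 31 March 2030; the standard-time date in Pelosa Administrative Region, 27 September 2029, is outside that window, so Pelosa Administrative Region is on standard time at UTC−08:00.
17:30 UTC − 8h = 09:30 local.

09:30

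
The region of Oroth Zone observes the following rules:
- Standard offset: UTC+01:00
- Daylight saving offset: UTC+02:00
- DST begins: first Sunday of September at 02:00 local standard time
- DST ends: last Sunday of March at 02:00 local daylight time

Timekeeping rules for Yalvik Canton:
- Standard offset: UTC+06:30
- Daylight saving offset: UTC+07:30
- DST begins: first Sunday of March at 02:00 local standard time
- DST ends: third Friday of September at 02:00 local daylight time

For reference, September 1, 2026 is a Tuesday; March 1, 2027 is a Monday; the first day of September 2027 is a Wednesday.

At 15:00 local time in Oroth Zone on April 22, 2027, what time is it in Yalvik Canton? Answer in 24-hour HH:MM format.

1 September 2026 is a Tuesday, so the first Sunday is September 6.
1 March 2027 is a Monday, so Sundays fall on 7, 14, 21, 28; the last is March 28.
April 22, 2027 does not fall between 6 September 2026 and 28 March 2027, so daylight saving is not in effect and Oroth Zone is at UTC+01:00.
15:00 Oroth Zone − 1h = 14:00 UTC.
1 March 2027 is a Monday, so the first Sunday is March 7.
1 September 2027 is a Wednesday, so the first Friday is September 3 and the third is September 17.
At the standard offset (UTC+06:30), 14:00 UTC + 6h30m = 20:30 Yalvik Canton standard time.
The standard-time date in Yalvik Canton, April 22, 2027, lies within the daylight-saving period (7 March – 17 September), so Yalvik Canton is on daylight time, UTC+07:30.
14:00 UTC + 7h30m = 21:30 Yalvik Canton.

21:30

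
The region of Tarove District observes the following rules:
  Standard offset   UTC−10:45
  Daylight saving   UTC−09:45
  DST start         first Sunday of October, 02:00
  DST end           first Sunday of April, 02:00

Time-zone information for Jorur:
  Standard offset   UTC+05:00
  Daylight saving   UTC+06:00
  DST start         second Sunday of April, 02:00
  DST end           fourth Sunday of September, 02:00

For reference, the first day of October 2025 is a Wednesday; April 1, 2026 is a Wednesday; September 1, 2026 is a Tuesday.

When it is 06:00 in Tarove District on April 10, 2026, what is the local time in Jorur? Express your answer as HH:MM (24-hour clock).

1 October 2025 is a Wednesday, so the first Sunday is October 5.
1 April 2026 is a Wednesday, so the first Sunday is April 5.
April 10, 2026 does not fall between 5 October 2025 and 5 April 2026, so daylight saving is not in effect and Tarove District is at UTC−10:45.
06:00 Tarove District + 10h45m = 16:45 UTC.
1 April 2026 is a Wednesday, so the first Sunday is April 5 and the second is April 12.
1 September 2026 is a Tuesday, so the first Sunday is September 6 and the fourth is September 27.
At the standard offset (UTC+05:00), 16:45 UTC + 5h = 21:45 Jorur standard time.
The standard-time date in Jorur, April 10, 2026, does not fall between 12 April and 27 September, so daylight saving is not in effect and Jorur is at UTC+05:00.
16:45 UTC + 5h = 21:45 Jorur.

21:45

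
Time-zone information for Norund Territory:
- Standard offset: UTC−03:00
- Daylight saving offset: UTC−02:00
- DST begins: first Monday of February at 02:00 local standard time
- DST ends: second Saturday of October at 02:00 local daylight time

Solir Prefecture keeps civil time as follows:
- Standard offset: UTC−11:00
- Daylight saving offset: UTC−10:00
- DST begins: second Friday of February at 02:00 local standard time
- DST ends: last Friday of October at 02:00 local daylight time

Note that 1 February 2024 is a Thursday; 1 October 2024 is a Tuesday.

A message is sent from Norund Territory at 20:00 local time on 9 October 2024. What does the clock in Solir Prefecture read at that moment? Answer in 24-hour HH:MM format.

1 February 2024 is a Thursday, so the first Monday is February 5.
1 October 2024 is a Tuesday, so the first Saturday is October 5 and the second is October 12.
9 October 2024 lies within the daylight-saving period (5 February – 12 October), so Norund Territory is on daylight time, UTC−02:00.
20:00 Norund Territory + 2h = 22:00 UTC.
1 February 2024 is a Thursday, so the first Friday is February 2 and the second is February 9.
1 October 2024 is a Tuesday, so Fridays fall on 4, 11, 18, 25; the last is October 25.
At the standard offset (UTC−11:00), 22:00 UTC − 11h = 11:00 Solir Prefecture standard time.
The standard-time date in Solir Prefecture, 9 October 2024, lies within the daylight-saving period (9 February – 25 October), so Solir Prefecture is on daylight time, UTC−10:00.
22:00 UTC − 10h = 12:00 Solir Prefecture.

12:00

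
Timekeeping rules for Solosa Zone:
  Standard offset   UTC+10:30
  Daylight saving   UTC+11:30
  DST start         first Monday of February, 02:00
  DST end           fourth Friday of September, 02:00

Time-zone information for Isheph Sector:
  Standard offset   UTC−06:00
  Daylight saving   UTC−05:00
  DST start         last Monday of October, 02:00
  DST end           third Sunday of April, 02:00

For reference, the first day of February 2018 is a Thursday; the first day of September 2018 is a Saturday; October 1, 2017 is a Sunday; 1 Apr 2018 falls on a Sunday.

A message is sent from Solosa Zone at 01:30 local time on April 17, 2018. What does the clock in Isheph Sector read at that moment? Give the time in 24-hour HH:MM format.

1 February 2018 is a Thursday, so the first Monday is February 5.
1 September 2018 is a Saturday, so the first Friday is September 7 and the fourth is September 28.
April 17, 2018 falls between 5 February and 28 September, so daylight saving is in effect and Solosa Zone is at UTC+11:30.
01:30 Solosa Zone − 11h30m = 14:00 UTC (rolling into the previous day, 16 April 2018).
1 October 2017 is a Sunday, so Mondays fall on 2, 9, 16, 23, 30; the last is October 30.
1 April 2018 is a Sunday, so the first Sunday is April 1 and the third is April 15.
At the standard offset (UTC−06:00), 14:00 UTC − 6h = 08:00 Isheph Sector standard time.
Daylight saving runs 30 October 2017 – 15 April 2018; the standard-time date in Isheph Sector, April 16, 2018, is outside that window, so Isheph Sector is on standard time at UTC−06:00.
14:00 UTC − 6h = 08:00 Isheph Sector.

08:00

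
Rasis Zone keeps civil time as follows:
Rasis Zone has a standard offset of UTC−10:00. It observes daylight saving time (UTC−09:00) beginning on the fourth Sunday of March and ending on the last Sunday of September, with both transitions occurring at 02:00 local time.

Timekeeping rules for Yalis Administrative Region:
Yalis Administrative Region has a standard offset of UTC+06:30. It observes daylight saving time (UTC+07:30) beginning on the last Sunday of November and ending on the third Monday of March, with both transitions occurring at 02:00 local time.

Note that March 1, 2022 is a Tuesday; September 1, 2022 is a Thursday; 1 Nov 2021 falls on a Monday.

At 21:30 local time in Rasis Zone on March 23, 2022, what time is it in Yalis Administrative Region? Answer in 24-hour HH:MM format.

14:00

1 March 2022 is a Tuesday, so the first Sunday is March 6 and the fourth is March 27.
1 September 2022 is a Thursday, so Sundays fall on 4, 11, 18, 25; the last is September 25.
Daylight saving runs 27 March – 25 September; March 23, 2022 is outside that window, so Rasis Zone is on standard time at UTC−10:00.
21:30 Rasis Zone + 10h = 07:30 UTC (rolling into the next day, 24 March 2022).
1 November 2021 is a Monday, so Sundays fall on 7, 14, 21, 28; the last is November 28.
1 March 2022 is a Tuesday, so the first Monday is March 7 and the third is March 21.
At the standard offset (UTC+06:30), 07:30 UTC + 6h30m = 14:00 Yalis Administrative Region standard time.
The standard-time date in Yalis Administrative Region, March 24, 2022, is outside the daylight-saving period (28 November 2021 – 21 March 2022), so Yalis Administrative Region is on standard time, UTC+06:30.
07:30 UTC + 6h30m = 14:00 Yalis Administrative Region.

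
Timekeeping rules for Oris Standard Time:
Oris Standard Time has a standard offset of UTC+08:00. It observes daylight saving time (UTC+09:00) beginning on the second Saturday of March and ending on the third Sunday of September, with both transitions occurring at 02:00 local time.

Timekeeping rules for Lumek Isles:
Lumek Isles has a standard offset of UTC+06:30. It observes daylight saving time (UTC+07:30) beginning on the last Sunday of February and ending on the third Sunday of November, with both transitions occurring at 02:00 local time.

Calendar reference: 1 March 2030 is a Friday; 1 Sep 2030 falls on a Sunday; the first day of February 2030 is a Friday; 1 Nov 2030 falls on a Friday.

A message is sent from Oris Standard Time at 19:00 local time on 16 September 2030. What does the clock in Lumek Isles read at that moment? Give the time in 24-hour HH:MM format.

18:30

1 March 2030 is a Friday, so the first Saturday is March 2 and the second is March 9.
1 September 2030 is a Sunday, so the first Sunday is September 1 and the third is September 15.
Daylight saving runs 9 March – 15 September; 16 September 2030 is outside that window, so Oris Standard Time is on standard time at UTC+08:00.
19:00 Oris Standard Time − 8h = 11:00 UTC.
1 February 2030 is a Friday, so Sundays fall on 3, 10, 17, 24; the last is February 24.
1 November 2030 is a Friday, so the first Sunday is November 3 and the third is November 17.
At the standard offset (UTC+06:30), 11:00 UTC + 6h30m = 17:30 Lumek Isles standard time.
Daylight saving runs 24 February – 17 November; the standard-time date in Lumek Isles, 16 September 2030, is inside that window, so Lumek Isles is at UTC+07:30.
11:00 UTC + 7h30m = 18:30 Lumek Isles.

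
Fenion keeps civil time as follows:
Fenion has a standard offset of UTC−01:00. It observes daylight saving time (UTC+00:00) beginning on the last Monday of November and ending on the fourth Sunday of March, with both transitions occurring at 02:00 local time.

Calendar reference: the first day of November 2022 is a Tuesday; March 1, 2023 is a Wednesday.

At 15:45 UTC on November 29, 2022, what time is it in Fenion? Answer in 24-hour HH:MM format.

15:45

1 November 2022 is a Tuesday, so Mondays fall on 7, 14, 21, 28; the last is November 28.
1 March 2023 is a Wednesday, so the first Sunday is March 5 and the fourth is March 26.
At the standard offset (UTC−01:00), 15:45 UTC − 1h = 14:45 Fenion standard time.
The standard-time date in Fenion, November 29, 2022, falls between 28 November 2022 and 26 March 2023, so daylight saving is in effect and Fenion is at UTC+00:00.
15:45 UTC + 0h = 15:45 local.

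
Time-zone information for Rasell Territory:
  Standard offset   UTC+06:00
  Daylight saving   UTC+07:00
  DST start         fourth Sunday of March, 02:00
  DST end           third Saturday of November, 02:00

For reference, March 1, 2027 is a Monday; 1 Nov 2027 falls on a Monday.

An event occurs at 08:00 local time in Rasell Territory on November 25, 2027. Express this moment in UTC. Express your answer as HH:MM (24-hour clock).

02:00

1 March 2027 is a Monday, so the first Sunday is March 7 and the fourth is March 28.
1 November 2027 is a Monday, so the first Saturday is November 6 and the third is November 20.
November 25, 2027 does not fall between 28 March and 20 November, so daylight saving is not in effect and Rasell Territory is at UTC+06:00.
08:00 local − 6h = 02:00 UTC.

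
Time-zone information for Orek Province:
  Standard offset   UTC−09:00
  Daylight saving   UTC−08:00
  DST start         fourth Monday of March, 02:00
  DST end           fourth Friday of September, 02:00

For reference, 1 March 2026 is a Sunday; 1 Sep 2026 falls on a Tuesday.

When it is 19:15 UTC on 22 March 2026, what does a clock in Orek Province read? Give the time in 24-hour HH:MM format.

10:15

1 March 2026 is a Sunday, so the first Monday is March 2 and the fourth is March 23.
1 September 2026 is a Tuesday, so the first Friday is September 4 and the fourth is September 25.
At the standard offset (UTC−09:00), 19:15 UTC − 9h = 10:15 Orek Province standard time.
The standard-time date in Orek Province, 22 March 2026, does not fall between 23 March and 25 September, so daylight saving is not in effect and Orek Province is at UTC−09:00.
19:15 UTC − 9h = 10:15 local.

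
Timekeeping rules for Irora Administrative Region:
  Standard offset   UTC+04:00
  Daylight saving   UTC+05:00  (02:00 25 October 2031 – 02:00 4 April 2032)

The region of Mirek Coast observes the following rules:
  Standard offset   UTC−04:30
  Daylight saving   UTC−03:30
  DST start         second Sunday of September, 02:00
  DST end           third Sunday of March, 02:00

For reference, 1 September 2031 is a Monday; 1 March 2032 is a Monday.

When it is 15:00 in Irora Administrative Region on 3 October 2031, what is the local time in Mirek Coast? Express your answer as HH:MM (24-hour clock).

07:30

Daylight saving runs 25 October 2031 – 4 April 2032; 3 October 2031 is outside that window, so Irora Administrative Region is on standard time at UTC+04:00.
15:00 Irora Administrative Region − 4h = 11:00 UTC.
1 September 2031 is a Monday, so the first Sunday is September 7 and the second is September 14.
1 March 2032 is a Monday, so the first Sunday is March 7 and the third is March 21.
At the standard offset (UTC−04:30), 11:00 UTC − 4h30m = 06:30 Mirek Coast standard time.
The standard-time date in Mirek Coast, 3 October 2031, falls between 14 September 2031 and 21 March 2032, so daylight saving is in effect and Mirek Coast is at UTC−03:30.
11:00 UTC − 3h30m = 07:30 Mirek Coast.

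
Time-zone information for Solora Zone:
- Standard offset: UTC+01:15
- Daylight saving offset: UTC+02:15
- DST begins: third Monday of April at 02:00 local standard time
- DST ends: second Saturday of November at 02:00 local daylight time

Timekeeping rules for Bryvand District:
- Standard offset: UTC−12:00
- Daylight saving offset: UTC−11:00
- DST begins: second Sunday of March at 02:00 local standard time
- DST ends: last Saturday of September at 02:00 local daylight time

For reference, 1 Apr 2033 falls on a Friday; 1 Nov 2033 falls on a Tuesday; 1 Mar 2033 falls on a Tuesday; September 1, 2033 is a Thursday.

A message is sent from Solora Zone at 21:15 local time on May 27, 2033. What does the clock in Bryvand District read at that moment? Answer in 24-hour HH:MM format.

1 April 2033 is a Friday, so the first Monday is April 4 and the third is April 18.
1 November 2033 is a Tuesday, so the first Saturday is November 5 and the second is November 12.
May 27, 2033 lies within the daylight-saving period (18 April – 12 November), so Solora Zone is on daylight time, UTC+02:15.
21:15 Solora Zone − 2h15m = 19:00 UTC.
1 March 2033 is a Tuesday, so the first Sunday is March 6 and the second is March 13.
1 September 2033 is a Thursday, so Saturdays fall on 3, 10, 17, 24; the last is September 24.
At the standard offset (UTC−12:00), 19:00 UTC − 12h = 07:00 Bryvand District standard time.
Daylight saving runs 13 March – 24 September; the standard-time date in Bryvand District, May 27, 2033, is inside that window, so Bryvand District is at UTC−11:00.
19:00 UTC − 11h = 08:00 Bryvand District.

08:00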